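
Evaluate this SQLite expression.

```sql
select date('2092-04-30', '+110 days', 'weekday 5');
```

2092-08-22

Applying '+110 days' to 2092-04-30: counting 110 days forward gives 2092-08-18.
`weekday 5` advances to the next Friday; 2092-08-18 is a Monday, so it moves forward to 2092-08-22.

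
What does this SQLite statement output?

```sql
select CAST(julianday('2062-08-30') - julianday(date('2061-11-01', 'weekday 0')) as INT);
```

297

`weekday 0` advances to the next Sunday; 2061-11-01 is a Tuesday, so it moves forward to 2061-11-06.
24 days remain in November 2061 after the 6th (30 − 6).
Full months from December 2061 through July 2062 contribute their day counts.
Then 30 days into August 2062.
Total: 24 + 31 + 31 + 28 + 31 + 30 + 31 + 30 + 31 + 30 = 297.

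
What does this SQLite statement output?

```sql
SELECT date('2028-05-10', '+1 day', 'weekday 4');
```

Advancing 1 more day within May lands on 2028-05-11.
`weekday 4` advances to the next Thursday; 2028-05-11 is already a Thursday, so it stays at 2028-05-11.

2028-05-11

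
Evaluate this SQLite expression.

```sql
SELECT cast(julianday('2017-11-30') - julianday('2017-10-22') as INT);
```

39

9 days remain in October 2017 after the 22nd (31 − 22).
Then 30 days into November 2017.
Total: 9 + 30 = 39.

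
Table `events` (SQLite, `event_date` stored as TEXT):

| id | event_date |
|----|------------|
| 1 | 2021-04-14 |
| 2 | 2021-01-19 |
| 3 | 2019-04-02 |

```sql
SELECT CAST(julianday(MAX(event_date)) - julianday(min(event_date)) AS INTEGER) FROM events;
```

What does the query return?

MIN = 2019-04-02, MAX = 2021-04-14.
28 days remain in April 2019 after the 2nd (30 − 2).
Full months from May 2019 through March 2021 contribute their day counts.
Then 14 days into April 2021.
Total: 28 + 31 + 30 + 31 + 31 + 30 + 31 + 30 + 31 + 31 + 29 + 31 + 30 + 31 + 30 + 31 + 31 + 30 + 31 + 30 + 31 + 31 + 28 + 31 + 14 = 743.

743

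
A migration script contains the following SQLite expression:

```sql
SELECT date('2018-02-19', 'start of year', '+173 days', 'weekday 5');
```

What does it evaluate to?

`start of year` rewinds 2018-02-19 to 2018-01-01.
Applying '+173 days' to 2018-01-01: counting 173 days forward gives 2018-06-23.
`weekday 5` advances to the next Friday; 2018-06-23 is a Saturday, so it moves forward to 2018-06-29.

2018-06-29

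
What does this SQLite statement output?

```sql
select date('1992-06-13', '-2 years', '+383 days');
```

Adding -2 years to 1992-06-13 gives 1990-06-13.
Applying '+383 days' to 1990-06-13: counting 383 days forward gives 1991-07-01.

1991-07-01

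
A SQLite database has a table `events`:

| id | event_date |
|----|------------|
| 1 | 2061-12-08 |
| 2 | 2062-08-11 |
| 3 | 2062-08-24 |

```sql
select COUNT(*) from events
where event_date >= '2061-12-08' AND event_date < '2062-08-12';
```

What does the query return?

2

Rows in [2061-12-08, 2062-08-12): 2061-12-08, 2062-08-11 → 2 rows.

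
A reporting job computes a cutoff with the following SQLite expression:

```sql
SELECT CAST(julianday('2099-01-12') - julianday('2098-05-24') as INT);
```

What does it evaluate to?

7 days remain in May 2098 after the 24th (31 − 24).
Full months from June 2098 through December 2098 contribute their day counts.
Then 12 days into January 2099.
Total: 7 + 30 + 31 + 31 + 30 + 31 + 30 + 31 + 12 = 233.

233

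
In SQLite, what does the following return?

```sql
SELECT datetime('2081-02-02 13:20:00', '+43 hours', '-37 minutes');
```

2081-02-04 07:43:00

+43 hours from 2081-02-02 13:20:00 is 2081-02-04 08:20:00 (crosses midnight).
-37 minutes from 2081-02-04 08:20:00 is 2081-02-04 07:43:00.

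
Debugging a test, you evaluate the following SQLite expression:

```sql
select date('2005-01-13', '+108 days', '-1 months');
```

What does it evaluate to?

2005-04-01

Applying '+108 days' to 2005-01-13: counting 108 days forward gives 2005-05-01.
Adding -1 month to 2005-05-01 gives 2005-04-01.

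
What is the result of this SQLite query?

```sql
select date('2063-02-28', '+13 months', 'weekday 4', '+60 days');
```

Adding +13 months to 2063-02-28 gives 2064-03-28.
`weekday 4` advances to the next Thursday; 2064-03-28 is a Friday, so it moves forward to 2064-04-03.
Applying '+60 days' to 2064-04-03: counting 60 days forward gives 2064-06-02.

2064-06-02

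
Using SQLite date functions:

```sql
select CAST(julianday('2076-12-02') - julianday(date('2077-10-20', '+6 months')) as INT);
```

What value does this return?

-504

Adding +6 months to 2077-10-20 gives 2078-04-20.
29 days remain in December 2076 after the 2nd (31 − 2).
Full months from January 2077 through March 2078 contribute their day counts.
Then 20 days into April 2078.
Total: 29 + 31 + 28 + 31 + 30 + 31 + 30 + 31 + 31 + 30 + 31 + 30 + 31 + 31 + 28 + 31 + 20 = 504.
The subtraction is earlier − later, so the result is −504 → -504.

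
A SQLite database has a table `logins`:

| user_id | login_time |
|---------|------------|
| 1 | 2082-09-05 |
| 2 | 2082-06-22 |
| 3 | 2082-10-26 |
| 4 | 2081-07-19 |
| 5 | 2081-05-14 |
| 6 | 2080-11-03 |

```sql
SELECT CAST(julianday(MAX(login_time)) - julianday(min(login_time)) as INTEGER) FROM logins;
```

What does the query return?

722

MIN = 2080-11-03, MAX = 2082-10-26.
27 days remain in November 2080 after the 3rd (30 − 3).
Full months from December 2080 through September 2082 contribute their day counts.
Then 26 days into October 2082.
Total: 27 + 31 + 31 + 28 + 31 + 30 + 31 + 30 + 31 + 31 + 30 + 31 + 30 + 31 + 31 + 28 + 31 + 30 + 31 + 30 + 31 + 31 + 30 + 26 = 722.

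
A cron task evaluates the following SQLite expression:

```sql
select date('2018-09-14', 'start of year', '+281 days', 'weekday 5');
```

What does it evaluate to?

`start of year` rewinds 2018-09-14 to 2018-01-01.
Applying '+281 days' to 2018-01-01: counting 281 days forward gives 2018-10-09.
`weekday 5` advances to the next Friday; 2018-10-09 is a Tuesday, so it moves forward to 2018-10-12.

2018-10-12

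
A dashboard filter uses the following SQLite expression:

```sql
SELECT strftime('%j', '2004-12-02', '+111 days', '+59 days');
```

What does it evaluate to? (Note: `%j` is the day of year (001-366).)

First apply '+111 days', '+59 days': 2004-12-02 → 2005-05-21.
Day-of-year for 2005-05-21: days since 2005-01-01 inclusive = 141, zero-padded to 141.

141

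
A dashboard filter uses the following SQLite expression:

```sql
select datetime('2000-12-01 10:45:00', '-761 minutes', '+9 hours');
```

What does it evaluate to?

2000-12-01 07:04:00

761 minutes = 12h 41m; -761 minutes from 2000-12-01 10:45:00 is 2000-11-30 22:04:00 (crosses midnight).
+9 hours from 2000-11-30 22:04:00 is 2000-12-01 07:04:00 (crosses midnight).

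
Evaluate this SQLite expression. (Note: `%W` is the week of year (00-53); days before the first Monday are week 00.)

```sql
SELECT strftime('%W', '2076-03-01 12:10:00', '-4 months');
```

43

First apply '-4 months': 2076-03-01 12:10:00 → 2075-11-01 12:10:00.
2075-11-01 is a Friday. SQLite's %W counts Mondays since the year started; the result is 43.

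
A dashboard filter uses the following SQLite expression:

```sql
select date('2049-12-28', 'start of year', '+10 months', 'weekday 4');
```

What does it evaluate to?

2049-11-04

`start of year` rewinds 2049-12-28 to 2049-01-01.
Adding +10 months to 2049-01-01 gives 2049-11-01.
`weekday 4` advances to the next Thursday; 2049-11-01 is a Monday, so it moves forward to 2049-11-04.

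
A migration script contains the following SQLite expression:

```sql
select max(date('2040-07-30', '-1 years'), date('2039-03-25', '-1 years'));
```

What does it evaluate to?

2039-07-30

date('2040-07-30', '-1 years') → 2039-07-30.
date('2039-03-25', '-1 years') → 2038-03-25.
Later of the two is 2039-07-30.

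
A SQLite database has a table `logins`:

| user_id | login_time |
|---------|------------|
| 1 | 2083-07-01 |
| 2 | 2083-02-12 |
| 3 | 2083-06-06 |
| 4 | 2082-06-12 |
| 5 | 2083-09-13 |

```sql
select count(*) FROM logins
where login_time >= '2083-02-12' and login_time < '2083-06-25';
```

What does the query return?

Rows in [2083-02-12, 2083-06-25): 2083-02-12, 2083-06-06 → 2 rows.

2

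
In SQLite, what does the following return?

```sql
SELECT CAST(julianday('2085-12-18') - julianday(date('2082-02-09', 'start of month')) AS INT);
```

`start of month` rewinds 2082-02-09 to 2082-02-01.
27 days remain in February 2082 after the 1st (28 − 1).
Full months from March 2082 through November 2085 contribute their day counts.
Then 18 days into December 2085.
Total: 27 + 31 + 30 + 31 + 30 + 31 + 31 + 30 + 31 + 30 + 31 + 31 + 28 + 31 + 30 + 31 + 30 + 31 + 31 + 30 + 31 + 30 + 31 + 31 + 29 + 31 + 30 + 31 + 30 + 31 + 31 + 30 + 31 + 30 + 31 + 31 + 28 + 31 + 30 + 31 + 30 + 31 + 31 + 30 + 31 + 30 + 18 = 1416.

1416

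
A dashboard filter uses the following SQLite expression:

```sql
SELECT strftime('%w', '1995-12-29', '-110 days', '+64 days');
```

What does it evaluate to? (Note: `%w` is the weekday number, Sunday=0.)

1

First apply '-110 days', '+64 days': 1995-12-29 → 1995-11-13.
1995-11-13 is a Monday; with Sunday=0 that is 1.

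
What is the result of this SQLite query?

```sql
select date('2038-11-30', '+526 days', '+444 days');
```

2041-07-27

Applying '+526 days' to 2038-11-30: counting 526 days forward gives 2040-05-09.
Applying '+444 days' to 2040-05-09: counting 444 days forward gives 2041-07-27.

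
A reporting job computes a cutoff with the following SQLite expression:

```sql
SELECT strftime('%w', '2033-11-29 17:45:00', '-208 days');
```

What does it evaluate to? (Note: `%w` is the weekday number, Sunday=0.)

4

First apply '-208 days': 2033-11-29 17:45:00 → 2033-05-05 17:45:00.
2033-05-05 is a Thursday; with Sunday=0 that is 4.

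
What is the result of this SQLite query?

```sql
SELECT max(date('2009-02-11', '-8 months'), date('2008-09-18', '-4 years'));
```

date('2009-02-11', '-8 months') → 2008-06-11.
date('2008-09-18', '-4 years') → 2004-09-18.
Later of the two is 2008-06-11.

2008-06-11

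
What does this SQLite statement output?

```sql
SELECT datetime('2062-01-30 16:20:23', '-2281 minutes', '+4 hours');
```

2281 minutes = 38h 1m; -2281 minutes from 2062-01-30 16:20:23 is 2062-01-29 02:19:23 (crosses midnight).
+4 hours from 2062-01-29 02:19:23 is 2062-01-29 06:19:23.

2062-01-29 06:19:23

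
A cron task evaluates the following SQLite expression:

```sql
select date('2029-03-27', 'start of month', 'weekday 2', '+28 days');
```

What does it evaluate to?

`start of month` rewinds 2029-03-27 to 2029-03-01.
`weekday 2` advances to the next Tuesday; 2029-03-01 is a Thursday, so it moves forward to 2029-03-06.
March 2029 has 31 days; 25 remain after the 6th, so 26 days reach 2029-04-01.
Advancing 2 more days within April lands on 2029-04-03.

2029-04-03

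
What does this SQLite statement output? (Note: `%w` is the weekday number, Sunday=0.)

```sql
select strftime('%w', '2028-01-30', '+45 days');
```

First apply '+45 days': 2028-01-30 → 2028-03-15.
2028-03-15 is a Wednesday; with Sunday=0 that is 3.

3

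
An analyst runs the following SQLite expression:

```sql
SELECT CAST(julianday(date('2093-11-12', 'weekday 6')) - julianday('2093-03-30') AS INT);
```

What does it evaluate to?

229

`weekday 6` advances to the next Saturday; 2093-11-12 is a Thursday, so it moves forward to 2093-11-14.
1 day remains in March 2093 after the 30th (31 − 30).
Full months from April 2093 through October 2093 contribute their day counts.
Then 14 days into November 2093.
Total: 1 + 30 + 31 + 30 + 31 + 31 + 30 + 31 + 14 = 229.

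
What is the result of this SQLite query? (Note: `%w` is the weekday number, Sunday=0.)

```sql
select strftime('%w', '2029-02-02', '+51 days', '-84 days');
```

0

First apply '+51 days', '-84 days': 2029-02-02 → 2028-12-31.
2028-12-31 is a Sunday; with Sunday=0 that is 0.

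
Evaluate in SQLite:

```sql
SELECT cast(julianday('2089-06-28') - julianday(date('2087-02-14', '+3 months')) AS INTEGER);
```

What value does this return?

776

Adding +3 months to 2087-02-14 gives 2087-05-14.
17 days remain in May 2087 after the 14th (31 − 14).
Full months from June 2087 through May 2089 contribute their day counts.
Then 28 days into June 2089.
Total: 17 + 30 + 31 + 31 + 30 + 31 + 30 + 31 + 31 + 29 + 31 + 30 + 31 + 30 + 31 + 31 + 30 + 31 + 30 + 31 + 31 + 28 + 31 + 30 + 31 + 28 = 776.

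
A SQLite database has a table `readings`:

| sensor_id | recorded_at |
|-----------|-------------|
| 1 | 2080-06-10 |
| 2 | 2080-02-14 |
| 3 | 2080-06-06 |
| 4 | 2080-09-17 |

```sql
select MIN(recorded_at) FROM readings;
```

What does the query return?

MIN over {2080-02-14, 2080-06-06, 2080-06-10, 2080-09-17}.

2080-02-14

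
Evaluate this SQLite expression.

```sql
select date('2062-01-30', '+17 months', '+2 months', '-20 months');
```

Adding +17 months to 2062-01-30 gives 2063-06-30.
Adding +2 months to 2063-06-30 gives 2063-08-30.
Adding -20 months to 2063-08-30 gives 2061-12-30.

2061-12-30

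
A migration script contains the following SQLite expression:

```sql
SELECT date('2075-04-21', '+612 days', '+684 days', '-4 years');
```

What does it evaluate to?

2074-11-07

Applying '+612 days' to 2075-04-21: counting 612 days forward gives 2076-12-23.
Applying '+684 days' to 2076-12-23: counting 684 days forward gives 2078-11-07.
Adding -4 years to 2078-11-07 gives 2074-11-07.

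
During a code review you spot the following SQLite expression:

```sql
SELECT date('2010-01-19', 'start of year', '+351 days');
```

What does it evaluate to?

`start of year` rewinds 2010-01-19 to 2010-01-01.
Applying '+351 days' to 2010-01-01: counting 351 days forward gives 2010-12-18.

2010-12-18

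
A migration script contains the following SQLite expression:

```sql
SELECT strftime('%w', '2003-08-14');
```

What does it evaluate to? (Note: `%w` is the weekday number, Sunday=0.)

2003-08-14 is a Thursday; with Sunday=0 that is 4.

4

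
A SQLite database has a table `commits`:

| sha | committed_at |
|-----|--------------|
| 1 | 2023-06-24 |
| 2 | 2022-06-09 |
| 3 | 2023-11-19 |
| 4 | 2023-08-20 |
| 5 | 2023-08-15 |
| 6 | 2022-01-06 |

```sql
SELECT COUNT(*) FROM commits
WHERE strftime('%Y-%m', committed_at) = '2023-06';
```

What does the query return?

Rows with year-month 2023-06: 2023-06-24 → 1.

1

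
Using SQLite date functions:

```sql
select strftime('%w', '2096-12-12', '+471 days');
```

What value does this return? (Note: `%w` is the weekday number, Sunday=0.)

5

First apply '+471 days': 2096-12-12 → 2098-03-28.
2098-03-28 is a Friday; with Sunday=0 that is 5.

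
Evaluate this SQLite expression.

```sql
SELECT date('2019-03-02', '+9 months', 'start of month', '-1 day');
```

2019-11-30

Adding +9 months to 2019-03-02 gives 2019-12-02.
`start of month` rewinds 2019-12-02 to 2019-12-01.
Going back 1 day from 2019-12-01 reaches 2019-11-30 (last day of November, 30 days).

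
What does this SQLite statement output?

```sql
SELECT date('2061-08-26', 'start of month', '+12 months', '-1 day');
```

2062-07-31

`start of month` rewinds 2061-08-26 to 2061-08-01.
Adding +12 months to 2061-08-01 gives 2062-08-01.
Going back 1 day from 2062-08-01 reaches 2062-07-31 (last day of July, 31 days).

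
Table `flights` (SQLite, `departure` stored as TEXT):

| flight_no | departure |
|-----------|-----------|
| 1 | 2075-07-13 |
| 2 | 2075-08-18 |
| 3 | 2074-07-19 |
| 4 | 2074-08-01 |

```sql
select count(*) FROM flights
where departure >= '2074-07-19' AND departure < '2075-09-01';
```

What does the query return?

Rows in [2074-07-19, 2075-09-01): 2075-07-13, 2075-08-18, 2074-07-19, 2074-08-01 → 4 rows.

4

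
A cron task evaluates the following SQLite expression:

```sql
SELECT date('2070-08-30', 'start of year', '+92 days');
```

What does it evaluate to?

2070-04-03

`start of year` rewinds 2070-08-30 to 2070-01-01.
Applying '+92 days' to 2070-01-01: counting 92 days forward gives 2070-04-03.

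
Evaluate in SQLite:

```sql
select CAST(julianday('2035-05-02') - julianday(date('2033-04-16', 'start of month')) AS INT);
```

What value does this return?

761

`start of month` rewinds 2033-04-16 to 2033-04-01.
29 days remain in April 2033 after the 1st (30 − 1).
Full months from May 2033 through April 2035 contribute their day counts.
Then 2 days into May 2035.
Total: 29 + 31 + 30 + 31 + 31 + 30 + 31 + 30 + 31 + 31 + 28 + 31 + 30 + 31 + 30 + 31 + 31 + 30 + 31 + 30 + 31 + 31 + 28 + 31 + 30 + 2 = 761.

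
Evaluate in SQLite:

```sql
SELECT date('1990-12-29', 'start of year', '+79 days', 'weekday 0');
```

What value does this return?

1990-03-25

`start of year` rewinds 1990-12-29 to 1990-01-01.
Applying '+79 days' to 1990-01-01: counting 79 days forward gives 1990-03-21.
`weekday 0` advances to the next Sunday; 1990-03-21 is a Wednesday, so it moves forward to 1990-03-25.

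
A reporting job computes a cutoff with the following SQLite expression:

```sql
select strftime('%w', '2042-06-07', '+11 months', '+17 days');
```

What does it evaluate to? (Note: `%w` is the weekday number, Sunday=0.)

First apply '+11 months', '+17 days': 2042-06-07 → 2043-05-24.
2043-05-24 is a Sunday; with Sunday=0 that is 0.

0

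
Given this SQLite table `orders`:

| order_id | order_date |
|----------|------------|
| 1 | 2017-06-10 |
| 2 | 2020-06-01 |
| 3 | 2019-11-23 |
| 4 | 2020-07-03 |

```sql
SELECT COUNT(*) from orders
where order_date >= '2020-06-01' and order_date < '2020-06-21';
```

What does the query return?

1

Rows in [2020-06-01, 2020-06-21): 2020-06-01 → 1 row.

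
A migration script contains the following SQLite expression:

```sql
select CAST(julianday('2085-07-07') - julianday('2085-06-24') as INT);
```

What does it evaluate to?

6 days remain in June 2085 after the 24th (30 − 24).
Then 7 days into July 2085.
Total: 6 + 7 = 13.

13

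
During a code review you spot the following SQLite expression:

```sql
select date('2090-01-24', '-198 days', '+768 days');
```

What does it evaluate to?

2091-08-17

Applying '-198 days' to 2090-01-24: counting 198 days back gives 2089-07-10.
Applying '+768 days' to 2089-07-10: counting 768 days forward gives 2091-08-17.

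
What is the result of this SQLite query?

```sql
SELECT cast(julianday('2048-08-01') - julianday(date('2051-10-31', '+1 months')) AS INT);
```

-1217

Adding +1 month to 2051-10-31 targets 2051-11-31. November 2051 has only 30 days, so SQLite normalizes the 1-day overflow forward to 2051-12-01.
30 days remain in August 2048 after the 1st (31 − 1).
Full months from September 2048 through November 2051 contribute their day counts.
Then 1 day into December 2051.
Total: 30 + 30 + 31 + 30 + 31 + 31 + 28 + 31 + 30 + 31 + 30 + 31 + 31 + 30 + 31 + 30 + 31 + 31 + 28 + 31 + 30 + 31 + 30 + 31 + 31 + 30 + 31 + 30 + 31 + 31 + 28 + 31 + 30 + 31 + 30 + 31 + 31 + 30 + 31 + 30 + 1 = 1217.
The subtraction is earlier − later, so the result is −1217 → -1217.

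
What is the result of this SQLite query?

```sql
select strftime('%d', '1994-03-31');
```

`%d` extracts the 2-digit day of month: 31.

31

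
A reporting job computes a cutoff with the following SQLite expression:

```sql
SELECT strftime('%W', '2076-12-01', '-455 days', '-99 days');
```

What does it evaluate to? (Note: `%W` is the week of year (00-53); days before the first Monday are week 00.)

First apply '-455 days', '-99 days': 2076-12-01 → 2075-05-27.
2075-05-27 is a Monday. SQLite's %W counts Mondays since the year started; the result is 21.

21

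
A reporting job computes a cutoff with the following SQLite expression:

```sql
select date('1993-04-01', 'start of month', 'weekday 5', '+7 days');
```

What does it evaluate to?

1993-04-09

`start of month` rewinds 1993-04-01 to 1993-04-01.
`weekday 5` advances to the next Friday; 1993-04-01 is a Thursday, so it moves forward to 1993-04-02.
Advancing 7 more days within April lands on 1993-04-09.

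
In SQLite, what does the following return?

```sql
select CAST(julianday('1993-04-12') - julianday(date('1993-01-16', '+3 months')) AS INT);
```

Adding +3 months to 1993-01-16 gives 1993-04-16.
Both dates are in April 1993: 16 − 12 = 4.
The subtraction is earlier − later, so the result is −4 → -4.

-4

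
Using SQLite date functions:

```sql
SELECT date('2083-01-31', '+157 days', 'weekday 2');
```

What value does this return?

Applying '+157 days' to 2083-01-31: counting 157 days forward gives 2083-07-07.
`weekday 2` advances to the next Tuesday; 2083-07-07 is a Wednesday, so it moves forward to 2083-07-13.

2083-07-13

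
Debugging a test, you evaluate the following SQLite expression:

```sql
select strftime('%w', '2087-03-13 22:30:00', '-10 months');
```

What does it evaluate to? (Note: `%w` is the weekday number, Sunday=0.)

First apply '-10 months': 2087-03-13 22:30:00 → 2086-05-13 22:30:00.
2086-05-13 is a Monday; with Sunday=0 that is 1.

1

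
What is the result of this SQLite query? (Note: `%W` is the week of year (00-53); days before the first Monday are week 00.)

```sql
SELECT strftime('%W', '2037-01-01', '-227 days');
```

20

First apply '-227 days': 2037-01-01 → 2036-05-19.
2036-05-19 is a Monday. SQLite's %W counts Mondays since the year started; the result is 20.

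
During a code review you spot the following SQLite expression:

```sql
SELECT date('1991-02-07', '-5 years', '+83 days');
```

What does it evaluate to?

Adding -5 years to 1991-02-07 gives 1986-02-07.
Applying '+83 days' to 1986-02-07: counting 83 days forward gives 1986-05-01.

1986-05-01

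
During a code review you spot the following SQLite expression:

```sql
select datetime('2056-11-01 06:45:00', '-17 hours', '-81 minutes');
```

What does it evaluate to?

2056-10-31 12:24:00

-17 hours from 2056-11-01 06:45:00 is 2056-10-31 13:45:00 (crosses midnight).
81 minutes = 1h 21m; -81 minutes from 2056-10-31 13:45:00 is 2056-10-31 12:24:00.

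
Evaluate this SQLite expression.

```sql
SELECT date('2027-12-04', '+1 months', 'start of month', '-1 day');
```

2027-12-31

Adding +1 month to 2027-12-04 gives 2028-01-04.
`start of month` rewinds 2028-01-04 to 2028-01-01.
Going back 1 day from 2028-01-01 reaches 2027-12-31 (last day of December, 31 days).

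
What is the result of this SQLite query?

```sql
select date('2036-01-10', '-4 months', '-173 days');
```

2035-03-21

Adding -4 months to 2036-01-10 gives 2035-09-10.
Applying '-173 days' to 2035-09-10: counting 173 days back gives 2035-03-21.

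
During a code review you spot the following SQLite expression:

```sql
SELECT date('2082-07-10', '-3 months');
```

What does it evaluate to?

Adding -3 months to 2082-07-10 gives 2082-04-10.

2082-04-10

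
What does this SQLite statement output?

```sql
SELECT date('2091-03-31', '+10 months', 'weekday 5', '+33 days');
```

Adding +10 months to 2091-03-31 gives 2092-01-31.
`weekday 5` advances to the next Friday; 2092-01-31 is a Thursday, so it moves forward to 2092-02-01.
February 2092 has 29 days; 28 remain after the 1st, so 29 days reach 2092-03-01.
Advancing 4 more days within March lands on 2092-03-05.

2092-03-05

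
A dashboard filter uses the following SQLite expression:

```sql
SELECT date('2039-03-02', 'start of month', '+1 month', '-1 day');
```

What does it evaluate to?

2039-03-31

`start of month` rewinds 2039-03-02 to 2039-03-01.
Adding +1 month to 2039-03-01 gives 2039-04-01.
Going back 1 day from 2039-04-01 reaches 2039-03-31 (last day of March, 31 days).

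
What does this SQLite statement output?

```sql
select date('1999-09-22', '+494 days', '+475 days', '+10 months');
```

Applying '+494 days' to 1999-09-22: counting 494 days forward gives 2001-01-28.
Applying '+475 days' to 2001-01-28: counting 475 days forward gives 2002-05-18.
Adding +10 months to 2002-05-18 gives 2003-03-18.

2003-03-18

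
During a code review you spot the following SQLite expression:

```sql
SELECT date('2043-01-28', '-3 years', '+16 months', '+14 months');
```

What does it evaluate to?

Adding -3 years to 2043-01-28 gives 2040-01-28.
Adding +16 months to 2040-01-28 gives 2041-05-28.
Adding +14 months to 2041-05-28 gives 2042-07-28.

2042-07-28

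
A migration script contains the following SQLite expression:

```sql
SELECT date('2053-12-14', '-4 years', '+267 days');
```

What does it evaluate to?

Adding -4 years to 2053-12-14 gives 2049-12-14.
Applying '+267 days' to 2049-12-14: counting 267 days forward gives 2050-09-07.

2050-09-07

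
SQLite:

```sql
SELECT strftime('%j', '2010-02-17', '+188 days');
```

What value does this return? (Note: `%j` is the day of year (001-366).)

236

First apply '+188 days': 2010-02-17 → 2010-08-24.
Day-of-year for 2010-08-24: days since 2010-01-01 inclusive = 236, zero-padded to 236.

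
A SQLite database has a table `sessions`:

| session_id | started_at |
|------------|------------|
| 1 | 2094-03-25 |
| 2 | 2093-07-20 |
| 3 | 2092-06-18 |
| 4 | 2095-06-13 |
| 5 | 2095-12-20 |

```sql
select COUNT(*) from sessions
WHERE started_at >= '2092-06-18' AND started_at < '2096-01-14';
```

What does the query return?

Rows in [2092-06-18, 2096-01-14): 2094-03-25, 2093-07-20, 2092-06-18, 2095-06-13, 2095-12-20 → 5 rows.

5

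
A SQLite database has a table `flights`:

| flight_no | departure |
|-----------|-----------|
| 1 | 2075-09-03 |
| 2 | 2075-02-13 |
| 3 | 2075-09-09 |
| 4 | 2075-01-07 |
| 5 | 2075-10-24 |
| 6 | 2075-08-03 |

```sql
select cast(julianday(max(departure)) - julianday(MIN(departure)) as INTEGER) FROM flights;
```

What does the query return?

290

MIN = 2075-01-07, MAX = 2075-10-24.
24 days remain in January 2075 after the 7th (31 − 7).
Full months from February 2075 through September 2075 contribute their day counts.
Then 24 days into October 2075.
Total: 24 + 28 + 31 + 30 + 31 + 30 + 31 + 31 + 30 + 24 = 290.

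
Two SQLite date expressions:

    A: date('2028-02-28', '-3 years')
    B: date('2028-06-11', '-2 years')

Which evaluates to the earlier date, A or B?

A = 2025-02-28.
B = 2026-06-11.
A is earlier.

A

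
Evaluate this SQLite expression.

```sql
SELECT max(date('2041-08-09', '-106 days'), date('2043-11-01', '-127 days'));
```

date('2041-08-09', '-106 days') → 2041-04-25.
date('2043-11-01', '-127 days') → 2043-06-27.
Later of the two is 2043-06-27.

2043-06-27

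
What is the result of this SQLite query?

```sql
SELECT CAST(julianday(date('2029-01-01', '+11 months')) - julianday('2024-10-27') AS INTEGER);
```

Adding +11 months to 2029-01-01 gives 2029-12-01.
4 days remain in October 2024 after the 27th (31 − 27).
Full months from November 2024 through November 2029 contribute their day counts.
Then 1 day into December 2029.
Total: 4 + 30 + 31 + 31 + 28 + 31 + 30 + 31 + 30 + 31 + 31 + 30 + 31 + 30 + 31 + 31 + 28 + 31 + 30 + 31 + 30 + 31 + 31 + 30 + 31 + 30 + 31 + 31 + 28 + 31 + 30 + 31 + 30 + 31 + 31 + 30 + 31 + 30 + 31 + 31 + 29 + 31 + 30 + 31 + 30 + 31 + 31 + 30 + 31 + 30 + 31 + 31 + 28 + 31 + 30 + 31 + 30 + 31 + 31 + 30 + 31 + 30 + 1 = 1861.

1861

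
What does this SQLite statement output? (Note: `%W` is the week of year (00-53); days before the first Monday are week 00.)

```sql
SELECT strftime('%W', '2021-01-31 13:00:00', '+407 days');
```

First apply '+407 days': 2021-01-31 13:00:00 → 2022-03-14 13:00:00.
2022-03-14 is a Monday. SQLite's %W counts Mondays since the year started; the result is 11.

11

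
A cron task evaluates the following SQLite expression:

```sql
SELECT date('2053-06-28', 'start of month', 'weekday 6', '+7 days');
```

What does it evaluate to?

`start of month` rewinds 2053-06-28 to 2053-06-01.
`weekday 6` advances to the next Saturday; 2053-06-01 is a Sunday, so it moves forward to 2053-06-07.
Advancing 7 more days within June lands on 2053-06-14.

2053-06-14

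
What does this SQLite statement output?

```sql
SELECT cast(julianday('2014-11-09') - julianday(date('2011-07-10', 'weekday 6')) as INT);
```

1212

`weekday 6` advances to the next Saturday; 2011-07-10 is a Sunday, so it moves forward to 2011-07-16.
15 days remain in July 2011 after the 16th (31 − 16).
Full months from August 2011 through October 2014 contribute their day counts.
Then 9 days into November 2014.
Total: 15 + 31 + 30 + 31 + 30 + 31 + 31 + 29 + 31 + 30 + 31 + 30 + 31 + 31 + 30 + 31 + 30 + 31 + 31 + 28 + 31 + 30 + 31 + 30 + 31 + 31 + 30 + 31 + 30 + 31 + 31 + 28 + 31 + 30 + 31 + 30 + 31 + 31 + 30 + 31 + 9 = 1212.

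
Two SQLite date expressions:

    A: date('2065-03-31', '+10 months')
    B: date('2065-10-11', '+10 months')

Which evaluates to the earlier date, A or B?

A

A = 2066-01-31.
B = 2066-08-11.
A is earlier.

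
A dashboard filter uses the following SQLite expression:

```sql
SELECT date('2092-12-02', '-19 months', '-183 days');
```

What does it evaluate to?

Adding -19 months to 2092-12-02 gives 2091-05-02.
Applying '-183 days' to 2091-05-02: counting 183 days back gives 2090-10-31.

2090-10-31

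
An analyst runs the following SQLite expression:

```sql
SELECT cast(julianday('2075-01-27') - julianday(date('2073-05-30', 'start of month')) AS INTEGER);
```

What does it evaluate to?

636

`start of month` rewinds 2073-05-30 to 2073-05-01.
30 days remain in May 2073 after the 1st (31 − 1).
Full months from June 2073 through December 2074 contribute their day counts.
Then 27 days into January 2075.
Total: 30 + 30 + 31 + 31 + 30 + 31 + 30 + 31 + 31 + 28 + 31 + 30 + 31 + 30 + 31 + 31 + 30 + 31 + 30 + 31 + 27 = 636.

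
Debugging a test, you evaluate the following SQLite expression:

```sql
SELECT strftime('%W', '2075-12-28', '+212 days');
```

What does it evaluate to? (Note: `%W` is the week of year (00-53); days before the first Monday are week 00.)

30

First apply '+212 days': 2075-12-28 → 2076-07-27.
2076-07-27 is a Monday. SQLite's %W counts Mondays since the year started; the result is 30.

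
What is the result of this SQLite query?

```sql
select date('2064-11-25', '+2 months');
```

2065-01-25

Adding +2 months to 2064-11-25 gives 2065-01-25.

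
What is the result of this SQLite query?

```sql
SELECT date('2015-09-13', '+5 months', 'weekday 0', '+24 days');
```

Adding +5 months to 2015-09-13 gives 2016-02-13.
`weekday 0` advances to the next Sunday; 2016-02-13 is a Saturday, so it moves forward to 2016-02-14.
February 2016 has 29 days; 15 remain after the 14th, so 16 days reach 2016-03-01.
Advancing 8 more days within March lands on 2016-03-09.

2016-03-09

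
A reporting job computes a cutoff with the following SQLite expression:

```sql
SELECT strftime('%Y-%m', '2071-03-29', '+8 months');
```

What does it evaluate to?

First apply '+8 months': 2071-03-29 → 2071-11-29.
`%Y-%m` extracts the year-month: 2071-11.

2071-11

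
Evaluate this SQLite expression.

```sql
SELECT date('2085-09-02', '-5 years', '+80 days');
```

2080-11-21

Adding -5 years to 2085-09-02 gives 2080-09-02.
Applying '+80 days' to 2080-09-02: counting 80 days forward gives 2080-11-21.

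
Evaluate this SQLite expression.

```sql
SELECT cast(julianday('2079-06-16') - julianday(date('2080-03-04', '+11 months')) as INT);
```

-599

Adding +11 months to 2080-03-04 gives 2081-02-04.
14 days remain in June 2079 after the 16th (30 − 16).
Full months from July 2079 through January 2081 contribute their day counts.
Then 4 days into February 2081.
Total: 14 + 31 + 31 + 30 + 31 + 30 + 31 + 31 + 29 + 31 + 30 + 31 + 30 + 31 + 31 + 30 + 31 + 30 + 31 + 31 + 4 = 599.
The subtraction is earlier − later, so the result is −599 → -599.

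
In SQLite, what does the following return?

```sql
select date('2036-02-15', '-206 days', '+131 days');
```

2035-12-02

Applying '-206 days' to 2036-02-15: counting 206 days back gives 2035-07-24.
Applying '+131 days' to 2035-07-24: counting 131 days forward gives 2035-12-02.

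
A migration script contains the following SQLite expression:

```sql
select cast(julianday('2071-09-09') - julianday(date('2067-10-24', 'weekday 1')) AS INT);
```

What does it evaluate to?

1416

`weekday 1` advances to the next Monday; 2067-10-24 is already a Monday, so it stays at 2067-10-24.
7 days remain in October 2067 after the 24th (31 − 24).
Full months from November 2067 through August 2071 contribute their day counts.
Then 9 days into September 2071.
Total: 7 + 30 + 31 + 31 + 29 + 31 + 30 + 31 + 30 + 31 + 31 + 30 + 31 + 30 + 31 + 31 + 28 + 31 + 30 + 31 + 30 + 31 + 31 + 30 + 31 + 30 + 31 + 31 + 28 + 31 + 30 + 31 + 30 + 31 + 31 + 30 + 31 + 30 + 31 + 31 + 28 + 31 + 30 + 31 + 30 + 31 + 31 + 9 = 1416.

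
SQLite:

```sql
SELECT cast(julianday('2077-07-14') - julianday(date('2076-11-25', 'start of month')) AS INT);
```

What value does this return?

255

`start of month` rewinds 2076-11-25 to 2076-11-01.
29 days remain in November 2076 after the 1st (30 − 1).
Full months from December 2076 through June 2077 contribute their day counts.
Then 14 days into July 2077.
Total: 29 + 31 + 31 + 28 + 31 + 30 + 31 + 30 + 14 = 255.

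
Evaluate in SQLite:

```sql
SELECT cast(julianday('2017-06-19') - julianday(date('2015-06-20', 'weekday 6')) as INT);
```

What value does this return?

730

`weekday 6` advances to the next Saturday; 2015-06-20 is already a Saturday, so it stays at 2015-06-20.
10 days remain in June 2015 after the 20th (30 − 20).
Full months from July 2015 through May 2017 contribute their day counts.
Then 19 days into June 2017.
Total: 10 + 31 + 31 + 30 + 31 + 30 + 31 + 31 + 29 + 31 + 30 + 31 + 30 + 31 + 31 + 30 + 31 + 30 + 31 + 31 + 28 + 31 + 30 + 31 + 19 = 730.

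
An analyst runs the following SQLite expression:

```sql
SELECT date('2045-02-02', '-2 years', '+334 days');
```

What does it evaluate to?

Adding -2 years to 2045-02-02 gives 2043-02-02.
Applying '+334 days' to 2043-02-02: counting 334 days forward gives 2044-01-02.

2044-01-02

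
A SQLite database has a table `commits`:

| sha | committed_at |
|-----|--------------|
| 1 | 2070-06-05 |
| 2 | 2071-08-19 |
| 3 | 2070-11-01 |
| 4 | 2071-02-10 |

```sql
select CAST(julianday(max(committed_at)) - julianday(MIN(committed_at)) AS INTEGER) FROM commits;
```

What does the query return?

MIN = 2070-06-05, MAX = 2071-08-19.
25 days remain in June 2070 after the 5th (30 − 5).
Full months from July 2070 through July 2071 contribute their day counts.
Then 19 days into August 2071.
Total: 25 + 31 + 31 + 30 + 31 + 30 + 31 + 31 + 28 + 31 + 30 + 31 + 30 + 31 + 19 = 440.

440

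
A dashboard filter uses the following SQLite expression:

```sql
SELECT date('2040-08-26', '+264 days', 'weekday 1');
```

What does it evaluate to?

Applying '+264 days' to 2040-08-26: counting 264 days forward gives 2041-05-17.
`weekday 1` advances to the next Monday; 2041-05-17 is a Friday, so it moves forward to 2041-05-20.

2041-05-20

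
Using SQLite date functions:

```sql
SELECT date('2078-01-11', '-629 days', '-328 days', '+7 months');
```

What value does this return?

Applying '-629 days' to 2078-01-11: counting 629 days back gives 2076-04-22.
Applying '-328 days' to 2076-04-22: counting 328 days back gives 2075-05-30.
Adding +7 months to 2075-05-30 gives 2075-12-30.

2075-12-30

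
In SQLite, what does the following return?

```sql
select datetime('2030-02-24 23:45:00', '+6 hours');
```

+6 hours from 2030-02-24 23:45:00 is 2030-02-25 05:45:00 (crosses midnight).

2030-02-25 05:45:00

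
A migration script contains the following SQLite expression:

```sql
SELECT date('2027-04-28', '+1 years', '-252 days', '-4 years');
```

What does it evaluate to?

Adding +1 year to 2027-04-28 gives 2028-04-28.
Applying '-252 days' to 2028-04-28: counting 252 days back gives 2027-08-20.
Adding -4 years to 2027-08-20 gives 2023-08-20.

2023-08-20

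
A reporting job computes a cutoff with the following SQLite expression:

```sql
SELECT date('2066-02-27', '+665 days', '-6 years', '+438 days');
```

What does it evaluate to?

Applying '+665 days' to 2066-02-27: counting 665 days forward gives 2067-12-24.
Adding -6 years to 2067-12-24 gives 2061-12-24.
Applying '+438 days' to 2061-12-24: counting 438 days forward gives 2063-03-07.

2063-03-07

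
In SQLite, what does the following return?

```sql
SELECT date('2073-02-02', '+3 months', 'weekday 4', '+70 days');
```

2073-07-13

Adding +3 months to 2073-02-02 gives 2073-05-02.
`weekday 4` advances to the next Thursday; 2073-05-02 is a Tuesday, so it moves forward to 2073-05-04.
Applying '+70 days' to 2073-05-04: counting 70 days forward gives 2073-07-13.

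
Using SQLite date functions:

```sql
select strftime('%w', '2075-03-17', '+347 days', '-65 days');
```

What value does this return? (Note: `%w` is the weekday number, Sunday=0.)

First apply '+347 days', '-65 days': 2075-03-17 → 2075-12-24.
2075-12-24 is a Tuesday; with Sunday=0 that is 2.

2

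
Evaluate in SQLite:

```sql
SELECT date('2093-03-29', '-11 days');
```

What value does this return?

2093-03-18

Going back 11 days within March lands on 2093-03-18.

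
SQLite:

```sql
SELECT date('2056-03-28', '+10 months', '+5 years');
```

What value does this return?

2062-01-28

Adding +10 months to 2056-03-28 gives 2057-01-28.
Adding +5 years to 2057-01-28 gives 2062-01-28.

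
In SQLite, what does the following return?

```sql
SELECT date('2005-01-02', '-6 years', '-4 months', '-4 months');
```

Adding -6 years to 2005-01-02 gives 1999-01-02.
Adding -4 months to 1999-01-02 gives 1998-09-02.
Adding -4 months to 1998-09-02 gives 1998-05-02.

1998-05-02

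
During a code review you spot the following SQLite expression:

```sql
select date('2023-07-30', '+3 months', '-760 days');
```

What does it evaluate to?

2021-09-30

Adding +3 months to 2023-07-30 gives 2023-10-30.
Applying '-760 days' to 2023-10-30: counting 760 days back gives 2021-09-30.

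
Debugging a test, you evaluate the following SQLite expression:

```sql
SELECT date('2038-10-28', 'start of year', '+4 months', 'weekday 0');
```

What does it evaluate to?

`start of year` rewinds 2038-10-28 to 2038-01-01.
Adding +4 months to 2038-01-01 gives 2038-05-01.
`weekday 0` advances to the next Sunday; 2038-05-01 is a Saturday, so it moves forward to 2038-05-02.

2038-05-02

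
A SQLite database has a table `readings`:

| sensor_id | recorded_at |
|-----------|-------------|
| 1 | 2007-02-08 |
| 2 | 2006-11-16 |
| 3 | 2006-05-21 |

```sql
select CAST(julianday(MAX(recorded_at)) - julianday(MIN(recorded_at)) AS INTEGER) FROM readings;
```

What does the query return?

MIN = 2006-05-21, MAX = 2007-02-08.
10 days remain in May 2006 after the 21st (31 − 21).
Full months from June 2006 through January 2007 contribute their day counts.
Then 8 days into February 2007.
Total: 10 + 30 + 31 + 31 + 30 + 31 + 30 + 31 + 31 + 8 = 263.

263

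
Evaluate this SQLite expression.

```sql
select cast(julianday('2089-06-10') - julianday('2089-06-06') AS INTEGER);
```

4

Both dates are in June 2089: 10 − 6 = 4.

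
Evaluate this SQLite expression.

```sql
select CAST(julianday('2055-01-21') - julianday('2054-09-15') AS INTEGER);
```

15 days remain in September 2054 after the 15th (30 − 15).
October 2054: 31 days.
November 2054: 30 days.
December 2054: 31 days.
Then 21 days into January 2055.
Total: 15 + 31 + 30 + 31 + 21 = 128.

128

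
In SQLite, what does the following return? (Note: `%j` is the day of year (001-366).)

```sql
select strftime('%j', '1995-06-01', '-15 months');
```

First apply '-15 months': 1995-06-01 → 1994-03-01.
Day-of-year for 1994-03-01: days since 1994-01-01 inclusive = 60, zero-padded to 060.

060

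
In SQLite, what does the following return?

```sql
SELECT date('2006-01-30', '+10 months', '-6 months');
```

2006-05-30

Adding +10 months to 2006-01-30 gives 2006-11-30.
Adding -6 months to 2006-11-30 gives 2006-05-30.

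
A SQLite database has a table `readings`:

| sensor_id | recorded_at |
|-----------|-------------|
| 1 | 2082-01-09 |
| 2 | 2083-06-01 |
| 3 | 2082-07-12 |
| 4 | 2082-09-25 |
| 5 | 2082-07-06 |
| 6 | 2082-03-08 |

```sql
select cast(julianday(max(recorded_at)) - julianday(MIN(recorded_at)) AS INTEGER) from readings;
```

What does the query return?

MIN = 2082-01-09, MAX = 2083-06-01.
22 days remain in January 2082 after the 9th (31 − 9).
Full months from February 2082 through May 2083 contribute their day counts.
Then 1 day into June 2083.
Total: 22 + 28 + 31 + 30 + 31 + 30 + 31 + 31 + 30 + 31 + 30 + 31 + 31 + 28 + 31 + 30 + 31 + 1 = 508.

508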